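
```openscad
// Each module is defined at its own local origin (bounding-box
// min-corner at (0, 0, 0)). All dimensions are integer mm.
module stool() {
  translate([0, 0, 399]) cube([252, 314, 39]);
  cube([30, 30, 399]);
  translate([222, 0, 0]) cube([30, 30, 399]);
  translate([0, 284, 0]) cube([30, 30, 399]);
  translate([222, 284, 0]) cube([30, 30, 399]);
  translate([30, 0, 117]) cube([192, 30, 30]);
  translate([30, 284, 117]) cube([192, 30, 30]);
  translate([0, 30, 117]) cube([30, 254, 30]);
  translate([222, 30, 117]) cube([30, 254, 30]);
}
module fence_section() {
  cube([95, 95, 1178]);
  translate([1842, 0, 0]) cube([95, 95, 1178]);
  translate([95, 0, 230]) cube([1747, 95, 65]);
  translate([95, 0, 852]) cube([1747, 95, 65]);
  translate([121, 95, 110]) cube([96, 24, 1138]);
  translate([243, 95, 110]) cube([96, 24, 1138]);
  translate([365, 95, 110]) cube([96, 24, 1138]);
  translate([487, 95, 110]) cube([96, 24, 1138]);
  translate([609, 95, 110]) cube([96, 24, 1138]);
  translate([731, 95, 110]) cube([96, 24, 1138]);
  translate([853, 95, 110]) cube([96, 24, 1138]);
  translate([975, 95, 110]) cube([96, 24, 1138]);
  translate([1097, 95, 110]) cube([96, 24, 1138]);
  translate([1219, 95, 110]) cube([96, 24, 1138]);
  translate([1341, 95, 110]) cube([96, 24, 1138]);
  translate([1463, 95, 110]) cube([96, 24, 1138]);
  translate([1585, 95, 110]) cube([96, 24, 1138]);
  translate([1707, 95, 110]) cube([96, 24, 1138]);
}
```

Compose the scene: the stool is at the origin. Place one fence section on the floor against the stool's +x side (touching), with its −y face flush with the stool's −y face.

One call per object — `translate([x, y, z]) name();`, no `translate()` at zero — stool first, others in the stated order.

stool();
translate([252, 0, 0]) fence_section();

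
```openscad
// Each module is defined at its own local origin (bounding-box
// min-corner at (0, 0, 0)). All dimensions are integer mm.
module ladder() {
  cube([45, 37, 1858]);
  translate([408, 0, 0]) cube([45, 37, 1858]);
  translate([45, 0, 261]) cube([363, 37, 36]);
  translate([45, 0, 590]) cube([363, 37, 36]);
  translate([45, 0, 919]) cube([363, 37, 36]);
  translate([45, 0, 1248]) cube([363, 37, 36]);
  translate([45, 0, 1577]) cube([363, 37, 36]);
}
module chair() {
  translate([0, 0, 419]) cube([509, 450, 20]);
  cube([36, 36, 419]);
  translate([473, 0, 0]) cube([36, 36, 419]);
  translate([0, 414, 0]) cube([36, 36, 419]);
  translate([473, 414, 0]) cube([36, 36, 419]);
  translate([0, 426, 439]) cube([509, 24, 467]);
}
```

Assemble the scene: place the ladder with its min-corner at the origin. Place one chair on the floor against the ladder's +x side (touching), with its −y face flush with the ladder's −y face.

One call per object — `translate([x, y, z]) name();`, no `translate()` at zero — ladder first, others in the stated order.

ladder();
translate([453, 0, 0]) chair();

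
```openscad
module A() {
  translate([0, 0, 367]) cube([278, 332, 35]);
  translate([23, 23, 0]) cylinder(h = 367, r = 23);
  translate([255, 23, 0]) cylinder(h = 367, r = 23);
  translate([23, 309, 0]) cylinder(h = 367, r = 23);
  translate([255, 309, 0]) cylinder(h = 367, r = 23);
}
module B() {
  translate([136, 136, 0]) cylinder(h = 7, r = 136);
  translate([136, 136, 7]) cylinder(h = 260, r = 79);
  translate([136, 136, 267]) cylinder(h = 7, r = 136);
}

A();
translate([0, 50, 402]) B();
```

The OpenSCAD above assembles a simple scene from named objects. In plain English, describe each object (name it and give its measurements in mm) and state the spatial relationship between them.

A is a simple wooden stool: a rectangular seat 278 mm (x) by 332 mm (y), 35 mm thick, top face at z = 402 mm, on four round legs, each 46 mm in diameter. The legs rest on z = 0, each leg's axis is inset half a diameter from the nearest pair of seat edges (so the leg's bounding box is flush with the corner).

B is a spool: two coaxial disc flanges of radius 136 mm and thickness 7 mm, joined by a core cylinder of radius 79 mm and height 260 mm. The lower flange rests on z = 0 and the three cylinders share a vertical axis.

The spool is on top of the stool.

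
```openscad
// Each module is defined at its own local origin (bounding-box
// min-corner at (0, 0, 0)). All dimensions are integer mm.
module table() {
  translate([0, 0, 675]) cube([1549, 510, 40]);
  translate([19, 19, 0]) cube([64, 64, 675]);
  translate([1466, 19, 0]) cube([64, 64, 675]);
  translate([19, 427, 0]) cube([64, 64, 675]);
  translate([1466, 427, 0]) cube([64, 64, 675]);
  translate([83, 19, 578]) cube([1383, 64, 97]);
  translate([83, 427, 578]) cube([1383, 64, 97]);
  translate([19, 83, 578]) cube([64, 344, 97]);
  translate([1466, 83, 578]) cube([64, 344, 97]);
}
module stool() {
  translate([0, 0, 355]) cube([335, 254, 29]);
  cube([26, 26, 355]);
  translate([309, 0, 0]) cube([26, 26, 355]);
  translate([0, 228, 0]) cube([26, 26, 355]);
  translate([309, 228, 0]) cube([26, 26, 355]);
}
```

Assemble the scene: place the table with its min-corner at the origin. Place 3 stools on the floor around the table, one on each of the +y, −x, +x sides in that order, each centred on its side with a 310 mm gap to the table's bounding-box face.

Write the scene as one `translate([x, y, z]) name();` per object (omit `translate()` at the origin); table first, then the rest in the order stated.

table();
translate([607, 820, 0]) stool();
translate([-645, 128, 0]) stool();
translate([1859, 128, 0]) stool();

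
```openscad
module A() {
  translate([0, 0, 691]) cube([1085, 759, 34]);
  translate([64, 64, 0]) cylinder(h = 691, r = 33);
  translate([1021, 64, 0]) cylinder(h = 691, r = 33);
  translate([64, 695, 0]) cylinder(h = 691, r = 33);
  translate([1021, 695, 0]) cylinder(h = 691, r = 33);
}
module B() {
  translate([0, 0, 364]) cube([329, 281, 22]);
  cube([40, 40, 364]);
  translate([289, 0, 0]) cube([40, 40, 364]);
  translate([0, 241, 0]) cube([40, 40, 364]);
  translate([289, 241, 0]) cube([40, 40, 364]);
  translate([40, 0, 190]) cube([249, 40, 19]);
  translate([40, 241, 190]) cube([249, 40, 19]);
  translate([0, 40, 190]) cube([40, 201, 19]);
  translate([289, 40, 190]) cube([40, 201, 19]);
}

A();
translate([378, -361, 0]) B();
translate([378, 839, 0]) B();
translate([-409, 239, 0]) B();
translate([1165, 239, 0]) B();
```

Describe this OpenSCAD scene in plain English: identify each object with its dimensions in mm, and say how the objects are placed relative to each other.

A is a rectangular dining table. The top is 1085×759×34 mm with its upper surface at z = 725 mm. It stands on four round legs of 66 mm diameter, each leg's bounding box inset 31 mm from the nearest pair of top edges, running from the floor to the underside of the top.

B is a four-legged stool. The seat is 329×281 mm, 22 mm thick, top at z = 386 mm. It stands on four square legs, each 40×40 mm in cross-section, from z = 0 to the seat underside, each flush with a corner of the seat. Four stretchers, 40 mm wide and 19 mm tall, connect adjacent legs with their undersides at z = 190 mm, each running between the inner faces of the legs it joins and aligned with the legs' outer faces on the other axis.

Four stools sit around the table at the −y, +y, −x, +x sides.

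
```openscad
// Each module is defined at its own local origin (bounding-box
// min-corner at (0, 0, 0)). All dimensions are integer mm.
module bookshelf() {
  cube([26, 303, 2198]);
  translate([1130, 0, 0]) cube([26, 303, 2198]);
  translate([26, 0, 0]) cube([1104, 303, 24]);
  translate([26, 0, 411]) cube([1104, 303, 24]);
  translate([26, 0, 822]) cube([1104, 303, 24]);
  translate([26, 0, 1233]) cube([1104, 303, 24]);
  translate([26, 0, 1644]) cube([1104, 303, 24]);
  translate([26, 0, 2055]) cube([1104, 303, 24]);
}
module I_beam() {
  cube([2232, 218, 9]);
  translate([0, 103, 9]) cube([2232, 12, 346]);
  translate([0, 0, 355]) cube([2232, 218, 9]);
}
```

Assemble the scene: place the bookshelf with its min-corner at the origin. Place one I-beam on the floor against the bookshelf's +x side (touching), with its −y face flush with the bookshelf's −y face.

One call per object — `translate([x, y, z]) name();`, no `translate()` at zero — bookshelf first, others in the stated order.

bookshelf();
translate([1156, 0, 0]) I_beam();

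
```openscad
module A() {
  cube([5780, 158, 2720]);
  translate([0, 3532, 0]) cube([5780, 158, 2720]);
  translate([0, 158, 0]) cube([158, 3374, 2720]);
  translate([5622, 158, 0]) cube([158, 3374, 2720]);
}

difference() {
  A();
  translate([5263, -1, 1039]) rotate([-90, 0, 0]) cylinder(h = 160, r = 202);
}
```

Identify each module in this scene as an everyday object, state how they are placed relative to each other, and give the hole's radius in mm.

A is a house frame. The house frame has a circular hole through its front wall. The hole's radius is 202 mm.

The subtracted cylinder has r = 202 mm.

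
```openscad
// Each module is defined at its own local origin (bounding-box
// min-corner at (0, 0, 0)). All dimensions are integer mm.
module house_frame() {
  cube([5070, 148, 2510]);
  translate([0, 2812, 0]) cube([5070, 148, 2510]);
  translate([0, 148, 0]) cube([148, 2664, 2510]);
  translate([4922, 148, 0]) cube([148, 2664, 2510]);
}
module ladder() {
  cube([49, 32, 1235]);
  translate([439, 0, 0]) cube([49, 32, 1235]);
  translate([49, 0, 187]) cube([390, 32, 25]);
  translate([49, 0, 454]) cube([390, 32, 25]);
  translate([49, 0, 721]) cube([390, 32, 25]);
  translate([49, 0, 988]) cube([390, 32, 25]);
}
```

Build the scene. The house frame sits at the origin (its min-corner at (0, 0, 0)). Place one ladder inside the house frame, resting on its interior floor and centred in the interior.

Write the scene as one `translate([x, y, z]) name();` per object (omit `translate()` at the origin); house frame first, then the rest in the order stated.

house_frame();
translate([2291, 1464, 0]) ladder();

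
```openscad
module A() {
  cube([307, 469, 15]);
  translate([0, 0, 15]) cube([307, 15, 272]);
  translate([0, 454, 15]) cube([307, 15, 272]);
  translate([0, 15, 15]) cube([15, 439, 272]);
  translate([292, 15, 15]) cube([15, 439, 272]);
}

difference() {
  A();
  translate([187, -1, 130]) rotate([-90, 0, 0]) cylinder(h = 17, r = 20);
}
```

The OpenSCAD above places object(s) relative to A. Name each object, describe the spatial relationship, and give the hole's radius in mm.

A is an open box. The open box has a circular hole through its front wall. The hole's radius is 20 mm.

The subtracted cylinder has r = 20 mm.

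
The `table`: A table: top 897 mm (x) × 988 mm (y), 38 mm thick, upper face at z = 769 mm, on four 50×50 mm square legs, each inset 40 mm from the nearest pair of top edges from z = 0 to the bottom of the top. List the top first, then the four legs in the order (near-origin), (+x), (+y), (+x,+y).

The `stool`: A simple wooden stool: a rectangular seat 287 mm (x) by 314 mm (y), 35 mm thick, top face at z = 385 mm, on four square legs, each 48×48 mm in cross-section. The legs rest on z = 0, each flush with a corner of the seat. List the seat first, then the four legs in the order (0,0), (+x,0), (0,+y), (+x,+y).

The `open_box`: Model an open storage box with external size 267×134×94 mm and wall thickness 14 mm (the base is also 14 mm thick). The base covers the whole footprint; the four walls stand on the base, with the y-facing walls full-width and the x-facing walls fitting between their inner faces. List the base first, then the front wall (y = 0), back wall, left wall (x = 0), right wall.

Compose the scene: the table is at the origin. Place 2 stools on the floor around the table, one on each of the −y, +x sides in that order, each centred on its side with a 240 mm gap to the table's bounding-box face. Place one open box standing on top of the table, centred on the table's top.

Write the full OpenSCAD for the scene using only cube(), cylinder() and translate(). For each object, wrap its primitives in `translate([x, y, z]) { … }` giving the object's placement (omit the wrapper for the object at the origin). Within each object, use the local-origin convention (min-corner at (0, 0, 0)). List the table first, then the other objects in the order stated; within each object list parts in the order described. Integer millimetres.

translate([0, 0, 731]) cube([897, 988, 38]);
translate([40, 40, 0]) cube([50, 50, 731]);
translate([807, 40, 0]) cube([50, 50, 731]);
translate([40, 898, 0]) cube([50, 50, 731]);
translate([807, 898, 0]) cube([50, 50, 731]);
translate([305, -554, 0]) {
  translate([0, 0, 350]) cube([287, 314, 35]);
  cube([48, 48, 350]);
  translate([239, 0, 0]) cube([48, 48, 350]);
  translate([0, 266, 0]) cube([48, 48, 350]);
  translate([239, 266, 0]) cube([48, 48, 350]);
}
translate([1137, 337, 0]) {
  translate([0, 0, 350]) cube([287, 314, 35]);
  cube([48, 48, 350]);
  translate([239, 0, 0]) cube([48, 48, 350]);
  translate([0, 266, 0]) cube([48, 48, 350]);
  translate([239, 266, 0]) cube([48, 48, 350]);
}
translate([315, 427, 769]) {
  cube([267, 134, 14]);
  translate([0, 0, 14]) cube([267, 14, 80]);
  translate([0, 120, 14]) cube([267, 14, 80]);
  translate([0, 14, 14]) cube([14, 106, 80]);
  translate([253, 14, 14]) cube([14, 106, 80]);
}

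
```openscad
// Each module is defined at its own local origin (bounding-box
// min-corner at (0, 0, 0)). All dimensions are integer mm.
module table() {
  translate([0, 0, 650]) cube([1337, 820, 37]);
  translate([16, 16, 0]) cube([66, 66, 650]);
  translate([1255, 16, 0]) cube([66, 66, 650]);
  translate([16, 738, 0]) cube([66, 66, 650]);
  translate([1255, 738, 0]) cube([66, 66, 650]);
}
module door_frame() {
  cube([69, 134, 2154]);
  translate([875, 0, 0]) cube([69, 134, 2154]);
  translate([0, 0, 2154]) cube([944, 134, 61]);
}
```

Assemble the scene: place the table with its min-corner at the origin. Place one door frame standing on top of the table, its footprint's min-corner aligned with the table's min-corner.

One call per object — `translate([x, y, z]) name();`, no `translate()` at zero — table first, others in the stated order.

table();
translate([0, 0, 687]) door_frame();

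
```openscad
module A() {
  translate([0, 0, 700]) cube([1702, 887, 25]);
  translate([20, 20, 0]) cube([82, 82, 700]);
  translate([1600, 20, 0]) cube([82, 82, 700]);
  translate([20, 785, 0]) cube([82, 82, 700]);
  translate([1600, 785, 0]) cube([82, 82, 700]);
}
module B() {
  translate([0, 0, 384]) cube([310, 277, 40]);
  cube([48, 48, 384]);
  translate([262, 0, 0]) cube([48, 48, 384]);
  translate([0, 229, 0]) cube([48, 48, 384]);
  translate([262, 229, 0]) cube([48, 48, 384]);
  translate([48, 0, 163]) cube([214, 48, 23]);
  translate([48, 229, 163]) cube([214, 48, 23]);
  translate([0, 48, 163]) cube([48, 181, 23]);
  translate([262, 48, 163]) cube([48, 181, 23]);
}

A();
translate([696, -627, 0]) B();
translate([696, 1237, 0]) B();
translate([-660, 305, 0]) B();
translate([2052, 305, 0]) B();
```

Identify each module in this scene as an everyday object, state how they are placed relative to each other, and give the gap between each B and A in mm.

A is a table. B is a stool. Four stools sit around the table at the −y, +y, −x, +x sides. The gap between each stool and the table is 350 mm.

Each stool's nearest face is 350 mm from the table's bounding box.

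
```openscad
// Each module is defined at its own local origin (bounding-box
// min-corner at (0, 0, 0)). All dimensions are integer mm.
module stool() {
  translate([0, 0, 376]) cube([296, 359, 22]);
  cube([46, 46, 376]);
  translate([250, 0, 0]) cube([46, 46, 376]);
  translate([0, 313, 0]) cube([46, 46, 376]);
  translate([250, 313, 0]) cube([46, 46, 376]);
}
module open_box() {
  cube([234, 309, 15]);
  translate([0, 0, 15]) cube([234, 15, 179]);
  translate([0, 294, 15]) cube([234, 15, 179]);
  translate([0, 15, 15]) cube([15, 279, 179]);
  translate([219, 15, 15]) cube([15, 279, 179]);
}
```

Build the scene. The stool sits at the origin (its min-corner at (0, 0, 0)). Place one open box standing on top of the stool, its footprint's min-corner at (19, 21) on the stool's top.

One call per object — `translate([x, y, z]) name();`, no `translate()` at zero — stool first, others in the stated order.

stool();
translate([19, 21, 398]) open_box();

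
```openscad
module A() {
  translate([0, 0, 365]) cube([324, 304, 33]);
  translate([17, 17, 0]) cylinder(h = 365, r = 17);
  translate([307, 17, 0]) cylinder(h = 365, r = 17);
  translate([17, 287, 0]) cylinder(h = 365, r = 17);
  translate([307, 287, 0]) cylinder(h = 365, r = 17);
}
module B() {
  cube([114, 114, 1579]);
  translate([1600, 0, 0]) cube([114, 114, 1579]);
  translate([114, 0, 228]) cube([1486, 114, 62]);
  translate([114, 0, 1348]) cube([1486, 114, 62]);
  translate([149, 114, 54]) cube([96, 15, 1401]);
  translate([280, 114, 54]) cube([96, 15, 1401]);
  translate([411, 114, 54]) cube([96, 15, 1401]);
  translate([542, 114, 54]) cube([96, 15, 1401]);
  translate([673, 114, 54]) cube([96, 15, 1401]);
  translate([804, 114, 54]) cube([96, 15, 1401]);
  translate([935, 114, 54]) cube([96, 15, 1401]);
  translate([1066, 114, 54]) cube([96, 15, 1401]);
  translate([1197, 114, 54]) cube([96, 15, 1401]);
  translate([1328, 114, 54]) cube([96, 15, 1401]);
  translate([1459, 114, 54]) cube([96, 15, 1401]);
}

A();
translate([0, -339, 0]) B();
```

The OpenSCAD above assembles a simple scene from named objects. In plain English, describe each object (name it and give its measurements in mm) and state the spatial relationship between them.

A is a four-legged stool. The seat is a 324×304×33 mm slab whose top surface is at z = 398 mm; four round legs, each 34 mm in diameter, run from the floor (z = 0) to the underside of the seat, each leg's axis is inset half a diameter from the nearest pair of seat edges (so the leg's bounding box is flush with the corner).

B is a fence section. Two 114×114 mm posts, 1579 mm tall, stand on the floor with a clear span of 1486 mm between their inner faces. Two horizontal rails of 114×62 mm section span the gap between the posts with their undersides at z = 228 mm and z = 1348 mm, flush with the posts' −y face. 11 pickets, each 96 mm wide, 15 mm thick and 1401 mm tall, are fixed to the +y face of the rails with their bottoms at z = 54 mm, evenly spaced across the span with equal gaps (rounded down to the nearest mm) at the −x end and between each pair — any rounding remainder accumulates at the +x end.

The fence section is on the floor beside the stool on its −y side.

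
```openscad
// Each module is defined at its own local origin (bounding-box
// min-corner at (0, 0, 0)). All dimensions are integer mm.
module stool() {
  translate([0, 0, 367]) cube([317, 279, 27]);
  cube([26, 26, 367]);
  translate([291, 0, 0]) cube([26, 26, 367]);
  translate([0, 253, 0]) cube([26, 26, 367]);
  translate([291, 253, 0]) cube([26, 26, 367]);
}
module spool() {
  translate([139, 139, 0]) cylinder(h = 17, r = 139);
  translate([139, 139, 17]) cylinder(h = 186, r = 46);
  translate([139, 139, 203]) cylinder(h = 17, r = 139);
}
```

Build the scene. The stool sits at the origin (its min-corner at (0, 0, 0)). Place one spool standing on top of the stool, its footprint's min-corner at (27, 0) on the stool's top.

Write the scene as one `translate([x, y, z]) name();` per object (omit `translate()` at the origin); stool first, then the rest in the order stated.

stool();
translate([27, 0, 394]) spool();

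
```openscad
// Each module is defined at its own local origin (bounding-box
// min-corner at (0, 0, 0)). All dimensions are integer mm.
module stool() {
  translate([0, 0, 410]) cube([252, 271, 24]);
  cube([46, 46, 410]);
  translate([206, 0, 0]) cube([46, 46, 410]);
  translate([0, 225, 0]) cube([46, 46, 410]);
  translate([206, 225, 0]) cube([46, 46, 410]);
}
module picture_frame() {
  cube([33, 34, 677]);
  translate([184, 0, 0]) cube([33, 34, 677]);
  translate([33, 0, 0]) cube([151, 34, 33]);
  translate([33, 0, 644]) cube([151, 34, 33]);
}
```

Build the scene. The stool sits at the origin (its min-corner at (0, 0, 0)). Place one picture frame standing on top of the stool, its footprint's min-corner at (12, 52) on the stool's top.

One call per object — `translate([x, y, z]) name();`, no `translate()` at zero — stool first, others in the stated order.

stool();
translate([12, 52, 434]) picture_frame();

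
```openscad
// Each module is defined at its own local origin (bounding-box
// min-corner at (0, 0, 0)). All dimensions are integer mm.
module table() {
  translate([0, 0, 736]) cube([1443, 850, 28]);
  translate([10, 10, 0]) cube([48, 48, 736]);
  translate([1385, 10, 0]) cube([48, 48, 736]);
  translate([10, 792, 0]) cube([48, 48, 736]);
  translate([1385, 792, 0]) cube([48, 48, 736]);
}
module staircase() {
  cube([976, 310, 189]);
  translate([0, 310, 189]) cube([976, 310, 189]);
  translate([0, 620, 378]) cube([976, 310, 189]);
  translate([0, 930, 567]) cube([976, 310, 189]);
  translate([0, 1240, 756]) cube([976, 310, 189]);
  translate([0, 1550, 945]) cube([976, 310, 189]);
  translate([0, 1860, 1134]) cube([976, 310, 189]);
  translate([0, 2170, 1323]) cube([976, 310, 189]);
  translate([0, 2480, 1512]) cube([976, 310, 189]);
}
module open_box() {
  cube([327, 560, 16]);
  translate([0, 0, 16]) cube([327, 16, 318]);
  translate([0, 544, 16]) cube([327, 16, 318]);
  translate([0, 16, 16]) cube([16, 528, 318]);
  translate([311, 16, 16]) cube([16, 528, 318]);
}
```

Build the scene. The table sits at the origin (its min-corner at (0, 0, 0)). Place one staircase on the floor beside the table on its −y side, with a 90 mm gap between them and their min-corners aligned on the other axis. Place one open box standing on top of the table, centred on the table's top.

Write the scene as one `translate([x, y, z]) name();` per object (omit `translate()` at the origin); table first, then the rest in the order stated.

table();
translate([0, -2880, 0]) staircase();
translate([558, 145, 764]) open_box();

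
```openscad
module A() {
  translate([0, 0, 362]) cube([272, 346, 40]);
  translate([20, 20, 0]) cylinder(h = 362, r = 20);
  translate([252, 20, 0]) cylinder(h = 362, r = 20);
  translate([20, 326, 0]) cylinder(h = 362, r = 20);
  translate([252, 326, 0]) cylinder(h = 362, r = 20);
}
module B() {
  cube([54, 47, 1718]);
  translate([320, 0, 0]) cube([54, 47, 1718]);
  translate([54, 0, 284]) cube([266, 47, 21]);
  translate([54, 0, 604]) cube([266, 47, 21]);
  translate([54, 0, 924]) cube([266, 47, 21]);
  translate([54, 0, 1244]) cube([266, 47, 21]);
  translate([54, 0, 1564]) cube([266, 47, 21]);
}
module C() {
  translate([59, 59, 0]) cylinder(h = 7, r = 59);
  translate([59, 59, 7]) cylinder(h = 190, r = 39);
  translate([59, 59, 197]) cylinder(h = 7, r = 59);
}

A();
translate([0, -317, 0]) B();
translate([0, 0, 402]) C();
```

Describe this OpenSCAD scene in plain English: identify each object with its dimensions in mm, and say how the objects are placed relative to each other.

A is a simple wooden stool: a rectangular seat 272 mm (x) by 346 mm (y), 40 mm thick, top face at z = 402 mm, on four round legs, each 40 mm in diameter. The legs rest on z = 0, each leg's axis is inset half a diameter from the nearest pair of seat edges (so the leg's bounding box is flush with the corner).

B is a straight ladder. Two 54×47 mm vertical rails, 1718 mm tall, stand 374 mm apart (outside-to-outside) with their front faces coplanar on the −y side. 5 rungs, each 47 mm deep and 21 mm tall, span between the inner faces of the rails, front faces flush with the rails. The lowest rung's underside is at z = 284 mm and rungs are spaced 320 mm apart (underside to underside).

C is a spool: two coaxial disc flanges of radius 59 mm and thickness 7 mm, joined by a core cylinder of radius 39 mm and height 190 mm. The lower flange rests on z = 0 and the three cylinders share a vertical axis.

The ladder is on the floor beside the stool on its −y side. The spool is on top of the stool.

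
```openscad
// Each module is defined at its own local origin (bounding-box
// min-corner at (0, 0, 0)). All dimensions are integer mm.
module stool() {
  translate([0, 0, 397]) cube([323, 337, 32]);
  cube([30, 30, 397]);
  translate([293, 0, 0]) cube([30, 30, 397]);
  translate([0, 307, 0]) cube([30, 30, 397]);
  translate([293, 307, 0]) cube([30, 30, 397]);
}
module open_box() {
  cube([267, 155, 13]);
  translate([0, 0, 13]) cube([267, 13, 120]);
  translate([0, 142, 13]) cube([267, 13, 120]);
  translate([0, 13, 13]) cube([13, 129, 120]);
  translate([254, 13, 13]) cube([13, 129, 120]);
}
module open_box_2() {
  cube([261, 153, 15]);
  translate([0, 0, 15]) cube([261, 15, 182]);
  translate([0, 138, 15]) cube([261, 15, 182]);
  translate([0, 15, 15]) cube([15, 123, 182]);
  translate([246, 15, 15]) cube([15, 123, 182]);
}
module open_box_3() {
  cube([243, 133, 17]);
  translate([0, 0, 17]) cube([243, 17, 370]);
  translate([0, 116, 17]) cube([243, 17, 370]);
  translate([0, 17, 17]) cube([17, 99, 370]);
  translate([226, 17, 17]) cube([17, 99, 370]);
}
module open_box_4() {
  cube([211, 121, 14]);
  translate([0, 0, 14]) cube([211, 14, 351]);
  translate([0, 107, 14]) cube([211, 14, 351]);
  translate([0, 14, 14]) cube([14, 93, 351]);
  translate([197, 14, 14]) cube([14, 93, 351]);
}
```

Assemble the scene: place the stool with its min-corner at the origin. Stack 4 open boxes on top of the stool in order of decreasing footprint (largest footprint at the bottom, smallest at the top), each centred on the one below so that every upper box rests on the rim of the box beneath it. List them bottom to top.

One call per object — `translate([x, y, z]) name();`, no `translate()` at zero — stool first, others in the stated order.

stool();
translate([28, 91, 429]) open_box();
translate([31, 92, 562]) open_box_2();
translate([40, 102, 759]) open_box_3();
translate([56, 108, 1146]) open_box_4();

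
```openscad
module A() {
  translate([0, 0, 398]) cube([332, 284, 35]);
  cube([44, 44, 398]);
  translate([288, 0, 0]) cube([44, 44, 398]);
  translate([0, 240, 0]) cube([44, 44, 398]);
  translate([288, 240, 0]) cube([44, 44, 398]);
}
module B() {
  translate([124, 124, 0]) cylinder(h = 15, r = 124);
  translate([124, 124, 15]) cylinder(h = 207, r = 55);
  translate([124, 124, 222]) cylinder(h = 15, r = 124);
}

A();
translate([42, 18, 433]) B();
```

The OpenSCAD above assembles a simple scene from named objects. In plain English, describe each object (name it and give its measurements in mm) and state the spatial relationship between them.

A is a simple wooden stool: a rectangular seat 332 mm (x) by 284 mm (y), 35 mm thick, top face at z = 433 mm, on four square legs, each 44×44 mm in cross-section. The legs rest on z = 0, each flush with a corner of the seat.

B is a spool: two coaxial disc flanges of radius 124 mm and thickness 15 mm, joined by a core cylinder of radius 55 mm and height 207 mm. The lower flange rests on z = 0 and the three cylinders share a vertical axis.

The spool is on top of the stool, centred.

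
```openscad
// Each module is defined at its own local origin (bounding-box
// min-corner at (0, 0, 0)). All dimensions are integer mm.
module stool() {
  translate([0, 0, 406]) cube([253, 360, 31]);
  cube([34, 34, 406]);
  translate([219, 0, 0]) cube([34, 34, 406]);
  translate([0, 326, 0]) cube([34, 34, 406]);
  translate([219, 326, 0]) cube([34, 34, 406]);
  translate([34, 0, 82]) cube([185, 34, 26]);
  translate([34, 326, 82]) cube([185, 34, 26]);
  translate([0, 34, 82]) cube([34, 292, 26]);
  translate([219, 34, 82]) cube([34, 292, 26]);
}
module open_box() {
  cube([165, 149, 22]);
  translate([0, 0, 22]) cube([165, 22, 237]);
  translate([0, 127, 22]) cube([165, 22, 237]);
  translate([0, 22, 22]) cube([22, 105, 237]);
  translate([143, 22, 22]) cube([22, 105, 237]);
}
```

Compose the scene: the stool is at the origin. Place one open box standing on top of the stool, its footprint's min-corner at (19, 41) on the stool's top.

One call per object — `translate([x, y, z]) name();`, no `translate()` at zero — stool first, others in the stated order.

stool();
translate([19, 41, 437]) open_box();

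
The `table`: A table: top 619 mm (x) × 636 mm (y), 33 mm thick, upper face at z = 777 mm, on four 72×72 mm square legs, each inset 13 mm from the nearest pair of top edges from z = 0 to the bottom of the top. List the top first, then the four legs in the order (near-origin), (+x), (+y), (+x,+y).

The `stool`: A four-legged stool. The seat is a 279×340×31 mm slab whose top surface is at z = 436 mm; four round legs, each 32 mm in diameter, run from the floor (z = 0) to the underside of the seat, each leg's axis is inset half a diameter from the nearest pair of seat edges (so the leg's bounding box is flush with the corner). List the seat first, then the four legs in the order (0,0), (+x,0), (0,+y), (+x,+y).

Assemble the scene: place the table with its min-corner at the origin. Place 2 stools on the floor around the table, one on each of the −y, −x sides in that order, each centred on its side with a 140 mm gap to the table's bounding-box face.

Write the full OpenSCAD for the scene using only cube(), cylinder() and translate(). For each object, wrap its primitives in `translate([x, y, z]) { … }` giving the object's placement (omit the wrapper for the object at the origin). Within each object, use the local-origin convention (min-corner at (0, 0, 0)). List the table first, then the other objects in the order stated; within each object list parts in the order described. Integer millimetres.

translate([0, 0, 744]) cube([619, 636, 33]);
translate([13, 13, 0]) cube([72, 72, 744]);
translate([534, 13, 0]) cube([72, 72, 744]);
translate([13, 551, 0]) cube([72, 72, 744]);
translate([534, 551, 0]) cube([72, 72, 744]);
translate([170, -480, 0]) {
  translate([0, 0, 405]) cube([279, 340, 31]);
  translate([16, 16, 0]) cylinder(h = 405, r = 16);
  translate([263, 16, 0]) cylinder(h = 405, r = 16);
  translate([16, 324, 0]) cylinder(h = 405, r = 16);
  translate([263, 324, 0]) cylinder(h = 405, r = 16);
}
translate([-419, 148, 0]) {
  translate([0, 0, 405]) cube([279, 340, 31]);
  translate([16, 16, 0]) cylinder(h = 405, r = 16);
  translate([263, 16, 0]) cylinder(h = 405, r = 16);
  translate([16, 324, 0]) cylinder(h = 405, r = 16);
  translate([263, 324, 0]) cylinder(h = 405, r = 16);
}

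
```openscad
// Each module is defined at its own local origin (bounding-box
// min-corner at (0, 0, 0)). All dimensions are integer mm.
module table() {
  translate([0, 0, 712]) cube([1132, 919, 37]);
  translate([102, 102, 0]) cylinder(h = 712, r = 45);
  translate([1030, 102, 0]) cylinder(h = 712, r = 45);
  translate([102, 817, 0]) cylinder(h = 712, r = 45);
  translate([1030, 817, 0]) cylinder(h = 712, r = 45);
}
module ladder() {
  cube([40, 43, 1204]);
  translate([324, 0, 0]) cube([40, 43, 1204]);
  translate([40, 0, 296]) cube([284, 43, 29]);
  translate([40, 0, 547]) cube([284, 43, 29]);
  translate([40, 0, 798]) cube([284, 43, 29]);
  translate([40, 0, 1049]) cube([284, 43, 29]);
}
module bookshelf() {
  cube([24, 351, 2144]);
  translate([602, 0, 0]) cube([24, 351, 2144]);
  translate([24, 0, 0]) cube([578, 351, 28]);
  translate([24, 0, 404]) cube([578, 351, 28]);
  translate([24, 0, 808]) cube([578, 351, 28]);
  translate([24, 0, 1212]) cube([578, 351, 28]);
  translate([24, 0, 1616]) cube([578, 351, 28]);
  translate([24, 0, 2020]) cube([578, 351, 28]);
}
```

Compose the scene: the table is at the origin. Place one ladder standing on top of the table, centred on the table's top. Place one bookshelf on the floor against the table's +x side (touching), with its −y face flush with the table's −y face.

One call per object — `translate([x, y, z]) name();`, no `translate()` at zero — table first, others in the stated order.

table();
translate([384, 438, 749]) ladder();
translate([1132, 0, 0]) bookshelf();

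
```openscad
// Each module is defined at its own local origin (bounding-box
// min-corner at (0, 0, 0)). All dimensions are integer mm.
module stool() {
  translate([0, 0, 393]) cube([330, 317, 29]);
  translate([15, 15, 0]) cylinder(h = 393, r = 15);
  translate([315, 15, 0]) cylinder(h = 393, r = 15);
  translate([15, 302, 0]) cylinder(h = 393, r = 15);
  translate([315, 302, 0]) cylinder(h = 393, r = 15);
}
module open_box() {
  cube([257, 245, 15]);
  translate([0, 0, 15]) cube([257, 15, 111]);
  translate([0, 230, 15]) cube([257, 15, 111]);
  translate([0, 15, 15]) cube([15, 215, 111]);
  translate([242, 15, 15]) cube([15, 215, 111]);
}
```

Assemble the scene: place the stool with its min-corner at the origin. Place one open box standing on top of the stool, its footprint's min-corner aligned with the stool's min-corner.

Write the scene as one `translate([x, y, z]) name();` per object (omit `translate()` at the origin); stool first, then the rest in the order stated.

stool();
translate([0, 0, 422]) open_box();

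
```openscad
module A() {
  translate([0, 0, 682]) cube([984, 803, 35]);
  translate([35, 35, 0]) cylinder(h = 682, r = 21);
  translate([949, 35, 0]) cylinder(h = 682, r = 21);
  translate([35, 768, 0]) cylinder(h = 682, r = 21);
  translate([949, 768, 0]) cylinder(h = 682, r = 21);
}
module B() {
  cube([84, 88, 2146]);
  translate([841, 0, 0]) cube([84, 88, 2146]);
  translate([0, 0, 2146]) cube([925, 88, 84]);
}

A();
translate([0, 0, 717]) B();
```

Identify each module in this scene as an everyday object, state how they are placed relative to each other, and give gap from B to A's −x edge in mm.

A is a table. B is a door frame. The door frame is on top of the table. The gap from the door frame to the table's −x edge is 0 mm.

The door frame's min-x is at 0; the table's min-x is 0; gap = 0 mm.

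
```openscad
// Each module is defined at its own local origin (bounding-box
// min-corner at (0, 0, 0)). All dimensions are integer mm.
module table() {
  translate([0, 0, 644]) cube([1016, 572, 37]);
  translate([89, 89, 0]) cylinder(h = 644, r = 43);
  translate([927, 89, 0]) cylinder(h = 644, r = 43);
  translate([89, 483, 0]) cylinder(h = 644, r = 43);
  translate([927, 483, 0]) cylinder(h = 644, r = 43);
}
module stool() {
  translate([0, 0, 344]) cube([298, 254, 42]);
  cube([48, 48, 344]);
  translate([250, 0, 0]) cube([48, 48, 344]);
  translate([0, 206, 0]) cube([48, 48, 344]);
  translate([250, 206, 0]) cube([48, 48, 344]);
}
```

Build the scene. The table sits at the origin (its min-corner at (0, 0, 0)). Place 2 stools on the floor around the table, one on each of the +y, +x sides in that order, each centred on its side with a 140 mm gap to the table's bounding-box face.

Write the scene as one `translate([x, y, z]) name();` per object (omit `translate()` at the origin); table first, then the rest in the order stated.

table();
translate([359, 712, 0]) stool();
translate([1156, 159, 0]) stool();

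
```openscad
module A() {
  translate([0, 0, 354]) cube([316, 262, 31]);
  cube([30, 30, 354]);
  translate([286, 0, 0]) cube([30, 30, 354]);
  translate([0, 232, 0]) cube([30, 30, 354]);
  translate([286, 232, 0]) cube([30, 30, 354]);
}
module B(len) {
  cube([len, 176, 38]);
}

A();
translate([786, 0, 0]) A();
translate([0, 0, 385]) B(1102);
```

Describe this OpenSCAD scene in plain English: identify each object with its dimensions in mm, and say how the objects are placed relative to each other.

A is a four-legged stool. The seat is 316×262 mm, 31 mm thick, top at z = 385 mm. It stands on four square legs, each 30×30 mm in cross-section, from z = 0 to the seat underside, each flush with a corner of the seat.

B is a rectangular beam 1102 mm long (x), 176 mm deep (y), 38 mm thick (z).

The beam spans the tops of two stools placed 470 mm apart, resting at z = 385 mm.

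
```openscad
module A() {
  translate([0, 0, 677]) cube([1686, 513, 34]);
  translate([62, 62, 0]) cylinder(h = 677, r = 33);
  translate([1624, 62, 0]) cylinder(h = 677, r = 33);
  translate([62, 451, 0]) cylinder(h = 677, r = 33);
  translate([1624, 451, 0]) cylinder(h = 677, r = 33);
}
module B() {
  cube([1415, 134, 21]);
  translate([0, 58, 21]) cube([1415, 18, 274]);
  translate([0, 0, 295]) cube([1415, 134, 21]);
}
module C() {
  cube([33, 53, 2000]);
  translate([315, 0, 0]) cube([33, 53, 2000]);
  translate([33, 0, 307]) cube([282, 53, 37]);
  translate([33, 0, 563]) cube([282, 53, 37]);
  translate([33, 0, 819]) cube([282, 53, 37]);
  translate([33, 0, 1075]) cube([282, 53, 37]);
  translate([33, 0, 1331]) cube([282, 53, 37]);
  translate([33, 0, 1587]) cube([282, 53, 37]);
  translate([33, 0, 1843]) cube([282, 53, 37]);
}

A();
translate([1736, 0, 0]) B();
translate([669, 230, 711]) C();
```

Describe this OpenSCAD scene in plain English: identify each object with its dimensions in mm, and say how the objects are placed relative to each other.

A is a rectangular dining table. The top is 1686×513×34 mm with its upper surface at z = 711 mm. It stands on four round legs of 66 mm diameter, each leg's bounding box inset 29 mm from the nearest pair of top edges, running from the floor to the underside of the top.

B is an I-beam lying along x, 1415 mm long. Overall section height 316 mm. Two flanges 134 mm wide (y) and 21 mm thick, one on the floor and one at the top; a web 18 mm thick runs between them, centred on the flange width.

C is a straight ladder. Two 33×53 mm vertical rails, 2000 mm tall, stand 348 mm apart (outside-to-outside) with their front faces coplanar on the −y side. 7 rungs, each 53 mm deep and 37 mm tall, span between the inner faces of the rails, front faces flush with the rails. The lowest rung's underside is at z = 307 mm and rungs are spaced 256 mm apart (underside to underside).

The I-beam is on the floor beside the table on its +x side. The ladder is on top of the table, centred.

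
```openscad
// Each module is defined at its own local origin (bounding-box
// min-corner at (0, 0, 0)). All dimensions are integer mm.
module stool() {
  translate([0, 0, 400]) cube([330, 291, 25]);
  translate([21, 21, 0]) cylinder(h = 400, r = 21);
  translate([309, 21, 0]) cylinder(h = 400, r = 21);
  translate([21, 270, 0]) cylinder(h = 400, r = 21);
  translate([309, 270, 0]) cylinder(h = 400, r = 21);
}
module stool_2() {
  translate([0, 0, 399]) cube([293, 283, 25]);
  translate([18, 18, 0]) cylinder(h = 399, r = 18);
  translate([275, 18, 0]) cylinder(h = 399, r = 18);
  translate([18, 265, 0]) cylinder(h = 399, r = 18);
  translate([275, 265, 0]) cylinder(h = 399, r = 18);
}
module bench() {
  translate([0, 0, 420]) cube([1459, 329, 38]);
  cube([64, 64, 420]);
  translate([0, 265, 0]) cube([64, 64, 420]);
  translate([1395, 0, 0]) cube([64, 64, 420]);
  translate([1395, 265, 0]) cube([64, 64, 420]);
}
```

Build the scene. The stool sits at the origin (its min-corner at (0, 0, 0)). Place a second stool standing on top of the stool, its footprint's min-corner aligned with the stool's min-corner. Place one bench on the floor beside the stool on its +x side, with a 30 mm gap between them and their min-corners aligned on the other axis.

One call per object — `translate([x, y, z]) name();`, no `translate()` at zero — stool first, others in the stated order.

stool();
translate([0, 0, 425]) stool_2();
translate([360, 0, 0]) bench();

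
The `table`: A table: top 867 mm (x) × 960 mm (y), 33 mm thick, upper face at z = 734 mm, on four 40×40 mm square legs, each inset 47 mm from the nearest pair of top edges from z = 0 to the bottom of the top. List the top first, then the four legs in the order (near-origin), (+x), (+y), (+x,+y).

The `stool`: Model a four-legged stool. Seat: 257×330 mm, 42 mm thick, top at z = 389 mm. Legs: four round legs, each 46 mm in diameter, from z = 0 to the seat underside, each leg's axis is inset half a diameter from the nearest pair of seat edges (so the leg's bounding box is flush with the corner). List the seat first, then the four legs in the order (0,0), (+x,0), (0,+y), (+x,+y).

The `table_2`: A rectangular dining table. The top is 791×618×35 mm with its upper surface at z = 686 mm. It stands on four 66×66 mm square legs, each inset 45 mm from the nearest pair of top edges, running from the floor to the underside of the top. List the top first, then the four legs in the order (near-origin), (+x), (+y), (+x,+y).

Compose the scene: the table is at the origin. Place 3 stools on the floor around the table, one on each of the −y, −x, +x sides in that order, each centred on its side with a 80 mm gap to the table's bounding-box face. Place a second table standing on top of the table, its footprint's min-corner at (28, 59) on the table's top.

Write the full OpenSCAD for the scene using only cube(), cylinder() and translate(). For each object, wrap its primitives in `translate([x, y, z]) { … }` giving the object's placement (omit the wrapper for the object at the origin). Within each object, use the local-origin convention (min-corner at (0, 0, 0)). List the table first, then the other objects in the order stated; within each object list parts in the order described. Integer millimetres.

translate([0, 0, 701]) cube([867, 960, 33]);
translate([47, 47, 0]) cube([40, 40, 701]);
translate([780, 47, 0]) cube([40, 40, 701]);
translate([47, 873, 0]) cube([40, 40, 701]);
translate([780, 873, 0]) cube([40, 40, 701]);
translate([305, -410, 0]) {
  translate([0, 0, 347]) cube([257, 330, 42]);
  translate([23, 23, 0]) cylinder(h = 347, r = 23);
  translate([234, 23, 0]) cylinder(h = 347, r = 23);
  translate([23, 307, 0]) cylinder(h = 347, r = 23);
  translate([234, 307, 0]) cylinder(h = 347, r = 23);
}
translate([-337, 315, 0]) {
  translate([0, 0, 347]) cube([257, 330, 42]);
  translate([23, 23, 0]) cylinder(h = 347, r = 23);
  translate([234, 23, 0]) cylinder(h = 347, r = 23);
  translate([23, 307, 0]) cylinder(h = 347, r = 23);
  translate([234, 307, 0]) cylinder(h = 347, r = 23);
}
translate([947, 315, 0]) {
  translate([0, 0, 347]) cube([257, 330, 42]);
  translate([23, 23, 0]) cylinder(h = 347, r = 23);
  translate([234, 23, 0]) cylinder(h = 347, r = 23);
  translate([23, 307, 0]) cylinder(h = 347, r = 23);
  translate([234, 307, 0]) cylinder(h = 347, r = 23);
}
translate([28, 59, 734]) {
  translate([0, 0, 651]) cube([791, 618, 35]);
  translate([45, 45, 0]) cube([66, 66, 651]);
  translate([680, 45, 0]) cube([66, 66, 651]);
  translate([45, 507, 0]) cube([66, 66, 651]);
  translate([680, 507, 0]) cube([66, 66, 651]);
}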